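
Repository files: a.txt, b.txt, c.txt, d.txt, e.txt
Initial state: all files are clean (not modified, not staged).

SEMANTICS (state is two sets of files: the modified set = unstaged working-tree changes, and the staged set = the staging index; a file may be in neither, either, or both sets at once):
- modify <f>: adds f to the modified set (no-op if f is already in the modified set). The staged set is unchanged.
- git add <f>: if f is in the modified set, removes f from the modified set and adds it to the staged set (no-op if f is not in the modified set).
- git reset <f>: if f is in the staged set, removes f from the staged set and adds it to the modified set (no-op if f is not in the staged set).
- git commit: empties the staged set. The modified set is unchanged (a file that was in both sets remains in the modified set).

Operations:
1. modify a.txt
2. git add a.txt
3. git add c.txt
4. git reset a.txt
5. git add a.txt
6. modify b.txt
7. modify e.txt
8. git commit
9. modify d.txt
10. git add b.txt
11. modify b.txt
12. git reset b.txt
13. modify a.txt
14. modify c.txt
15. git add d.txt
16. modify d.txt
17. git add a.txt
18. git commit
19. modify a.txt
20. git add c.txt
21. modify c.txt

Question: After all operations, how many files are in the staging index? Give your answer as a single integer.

After op 1 (modify a.txt): modified={a.txt} staged={none}
After op 2 (git add a.txt): modified={none} staged={a.txt}
After op 3 (git add c.txt): modified={none} staged={a.txt}
After op 4 (git reset a.txt): modified={a.txt} staged={none}
After op 5 (git add a.txt): modified={none} staged={a.txt}
After op 6 (modify b.txt): modified={b.txt} staged={a.txt}
After op 7 (modify e.txt): modified={b.txt, e.txt} staged={a.txt}
After op 8 (git commit): modified={b.txt, e.txt} staged={none}
After op 9 (modify d.txt): modified={b.txt, d.txt, e.txt} staged={none}
After op 10 (git add b.txt): modified={d.txt, e.txt} staged={b.txt}
After op 11 (modify b.txt): modified={b.txt, d.txt, e.txt} staged={b.txt}
After op 12 (git reset b.txt): modified={b.txt, d.txt, e.txt} staged={none}
After op 13 (modify a.txt): modified={a.txt, b.txt, d.txt, e.txt} staged={none}
After op 14 (modify c.txt): modified={a.txt, b.txt, c.txt, d.txt, e.txt} staged={none}
After op 15 (git add d.txt): modified={a.txt, b.txt, c.txt, e.txt} staged={d.txt}
After op 16 (modify d.txt): modified={a.txt, b.txt, c.txt, d.txt, e.txt} staged={d.txt}
After op 17 (git add a.txt): modified={b.txt, c.txt, d.txt, e.txt} staged={a.txt, d.txt}
After op 18 (git commit): modified={b.txt, c.txt, d.txt, e.txt} staged={none}
After op 19 (modify a.txt): modified={a.txt, b.txt, c.txt, d.txt, e.txt} staged={none}
After op 20 (git add c.txt): modified={a.txt, b.txt, d.txt, e.txt} staged={c.txt}
After op 21 (modify c.txt): modified={a.txt, b.txt, c.txt, d.txt, e.txt} staged={c.txt}
Final staged set: {c.txt} -> count=1

Answer: 1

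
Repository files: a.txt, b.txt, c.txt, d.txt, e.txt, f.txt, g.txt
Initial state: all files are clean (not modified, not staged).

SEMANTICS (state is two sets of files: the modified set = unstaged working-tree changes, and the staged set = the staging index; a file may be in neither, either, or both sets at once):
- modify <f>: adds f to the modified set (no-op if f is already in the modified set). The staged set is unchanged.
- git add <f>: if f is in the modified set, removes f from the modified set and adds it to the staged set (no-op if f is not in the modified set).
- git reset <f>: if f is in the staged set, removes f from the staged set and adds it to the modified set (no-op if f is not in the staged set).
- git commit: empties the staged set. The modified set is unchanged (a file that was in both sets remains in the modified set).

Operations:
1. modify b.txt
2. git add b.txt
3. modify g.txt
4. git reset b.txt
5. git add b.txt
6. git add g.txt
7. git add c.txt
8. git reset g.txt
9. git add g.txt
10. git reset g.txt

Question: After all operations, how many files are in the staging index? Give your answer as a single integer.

After op 1 (modify b.txt): modified={b.txt} staged={none}
After op 2 (git add b.txt): modified={none} staged={b.txt}
After op 3 (modify g.txt): modified={g.txt} staged={b.txt}
After op 4 (git reset b.txt): modified={b.txt, g.txt} staged={none}
After op 5 (git add b.txt): modified={g.txt} staged={b.txt}
After op 6 (git add g.txt): modified={none} staged={b.txt, g.txt}
After op 7 (git add c.txt): modified={none} staged={b.txt, g.txt}
After op 8 (git reset g.txt): modified={g.txt} staged={b.txt}
After op 9 (git add g.txt): modified={none} staged={b.txt, g.txt}
After op 10 (git reset g.txt): modified={g.txt} staged={b.txt}
Final staged set: {b.txt} -> count=1

Answer: 1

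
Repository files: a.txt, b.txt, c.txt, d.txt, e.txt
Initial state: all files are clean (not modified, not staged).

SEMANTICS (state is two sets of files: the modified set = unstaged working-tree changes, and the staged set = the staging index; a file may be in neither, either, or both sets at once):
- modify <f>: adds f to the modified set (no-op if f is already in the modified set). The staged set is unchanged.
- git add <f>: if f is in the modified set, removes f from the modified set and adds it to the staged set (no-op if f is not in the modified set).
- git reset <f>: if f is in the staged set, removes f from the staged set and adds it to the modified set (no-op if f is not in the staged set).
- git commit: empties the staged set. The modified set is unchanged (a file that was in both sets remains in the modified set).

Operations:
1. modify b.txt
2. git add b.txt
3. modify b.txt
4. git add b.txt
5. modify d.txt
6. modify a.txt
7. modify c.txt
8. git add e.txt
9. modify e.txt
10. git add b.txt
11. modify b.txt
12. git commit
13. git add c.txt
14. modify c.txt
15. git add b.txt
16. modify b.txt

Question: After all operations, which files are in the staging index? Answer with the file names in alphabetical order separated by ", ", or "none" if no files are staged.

After op 1 (modify b.txt): modified={b.txt} staged={none}
After op 2 (git add b.txt): modified={none} staged={b.txt}
After op 3 (modify b.txt): modified={b.txt} staged={b.txt}
After op 4 (git add b.txt): modified={none} staged={b.txt}
After op 5 (modify d.txt): modified={d.txt} staged={b.txt}
After op 6 (modify a.txt): modified={a.txt, d.txt} staged={b.txt}
After op 7 (modify c.txt): modified={a.txt, c.txt, d.txt} staged={b.txt}
After op 8 (git add e.txt): modified={a.txt, c.txt, d.txt} staged={b.txt}
After op 9 (modify e.txt): modified={a.txt, c.txt, d.txt, e.txt} staged={b.txt}
After op 10 (git add b.txt): modified={a.txt, c.txt, d.txt, e.txt} staged={b.txt}
After op 11 (modify b.txt): modified={a.txt, b.txt, c.txt, d.txt, e.txt} staged={b.txt}
After op 12 (git commit): modified={a.txt, b.txt, c.txt, d.txt, e.txt} staged={none}
After op 13 (git add c.txt): modified={a.txt, b.txt, d.txt, e.txt} staged={c.txt}
After op 14 (modify c.txt): modified={a.txt, b.txt, c.txt, d.txt, e.txt} staged={c.txt}
After op 15 (git add b.txt): modified={a.txt, c.txt, d.txt, e.txt} staged={b.txt, c.txt}
After op 16 (modify b.txt): modified={a.txt, b.txt, c.txt, d.txt, e.txt} staged={b.txt, c.txt}

Answer: b.txt, c.txt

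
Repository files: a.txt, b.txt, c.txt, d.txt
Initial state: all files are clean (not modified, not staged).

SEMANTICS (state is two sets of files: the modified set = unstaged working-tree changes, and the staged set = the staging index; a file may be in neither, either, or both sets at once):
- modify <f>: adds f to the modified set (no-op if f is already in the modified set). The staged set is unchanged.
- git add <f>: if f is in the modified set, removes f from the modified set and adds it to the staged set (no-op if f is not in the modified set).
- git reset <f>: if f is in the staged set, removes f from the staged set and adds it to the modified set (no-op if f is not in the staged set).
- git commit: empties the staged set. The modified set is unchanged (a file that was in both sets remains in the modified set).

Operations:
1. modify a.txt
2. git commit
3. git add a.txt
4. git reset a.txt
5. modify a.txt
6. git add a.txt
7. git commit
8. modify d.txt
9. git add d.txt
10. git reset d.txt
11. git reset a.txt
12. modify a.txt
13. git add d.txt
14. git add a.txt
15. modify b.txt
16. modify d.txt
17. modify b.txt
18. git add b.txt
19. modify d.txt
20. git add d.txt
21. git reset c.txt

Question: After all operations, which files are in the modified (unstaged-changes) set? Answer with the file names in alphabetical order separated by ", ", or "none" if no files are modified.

After op 1 (modify a.txt): modified={a.txt} staged={none}
After op 2 (git commit): modified={a.txt} staged={none}
After op 3 (git add a.txt): modified={none} staged={a.txt}
After op 4 (git reset a.txt): modified={a.txt} staged={none}
After op 5 (modify a.txt): modified={a.txt} staged={none}
After op 6 (git add a.txt): modified={none} staged={a.txt}
After op 7 (git commit): modified={none} staged={none}
After op 8 (modify d.txt): modified={d.txt} staged={none}
After op 9 (git add d.txt): modified={none} staged={d.txt}
After op 10 (git reset d.txt): modified={d.txt} staged={none}
After op 11 (git reset a.txt): modified={d.txt} staged={none}
After op 12 (modify a.txt): modified={a.txt, d.txt} staged={none}
After op 13 (git add d.txt): modified={a.txt} staged={d.txt}
After op 14 (git add a.txt): modified={none} staged={a.txt, d.txt}
After op 15 (modify b.txt): modified={b.txt} staged={a.txt, d.txt}
After op 16 (modify d.txt): modified={b.txt, d.txt} staged={a.txt, d.txt}
After op 17 (modify b.txt): modified={b.txt, d.txt} staged={a.txt, d.txt}
After op 18 (git add b.txt): modified={d.txt} staged={a.txt, b.txt, d.txt}
After op 19 (modify d.txt): modified={d.txt} staged={a.txt, b.txt, d.txt}
After op 20 (git add d.txt): modified={none} staged={a.txt, b.txt, d.txt}
After op 21 (git reset c.txt): modified={none} staged={a.txt, b.txt, d.txt}

Answer: none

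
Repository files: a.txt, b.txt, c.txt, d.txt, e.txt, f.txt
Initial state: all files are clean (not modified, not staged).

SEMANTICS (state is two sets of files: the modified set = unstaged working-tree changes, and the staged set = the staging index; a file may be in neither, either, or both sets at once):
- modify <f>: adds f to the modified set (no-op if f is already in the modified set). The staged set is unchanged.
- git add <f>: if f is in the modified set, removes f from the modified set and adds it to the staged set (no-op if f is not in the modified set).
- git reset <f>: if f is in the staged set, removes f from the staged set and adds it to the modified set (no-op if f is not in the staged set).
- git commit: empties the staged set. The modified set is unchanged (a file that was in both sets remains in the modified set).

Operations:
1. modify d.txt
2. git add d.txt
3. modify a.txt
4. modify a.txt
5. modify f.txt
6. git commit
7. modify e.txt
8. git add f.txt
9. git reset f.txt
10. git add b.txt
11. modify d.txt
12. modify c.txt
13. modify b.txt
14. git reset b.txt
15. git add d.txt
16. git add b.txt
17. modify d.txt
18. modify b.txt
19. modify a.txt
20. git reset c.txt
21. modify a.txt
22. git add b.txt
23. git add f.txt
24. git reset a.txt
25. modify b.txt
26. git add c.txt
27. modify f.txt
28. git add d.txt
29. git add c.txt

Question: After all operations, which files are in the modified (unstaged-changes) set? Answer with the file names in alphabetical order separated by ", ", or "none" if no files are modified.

After op 1 (modify d.txt): modified={d.txt} staged={none}
After op 2 (git add d.txt): modified={none} staged={d.txt}
After op 3 (modify a.txt): modified={a.txt} staged={d.txt}
After op 4 (modify a.txt): modified={a.txt} staged={d.txt}
After op 5 (modify f.txt): modified={a.txt, f.txt} staged={d.txt}
After op 6 (git commit): modified={a.txt, f.txt} staged={none}
After op 7 (modify e.txt): modified={a.txt, e.txt, f.txt} staged={none}
After op 8 (git add f.txt): modified={a.txt, e.txt} staged={f.txt}
After op 9 (git reset f.txt): modified={a.txt, e.txt, f.txt} staged={none}
After op 10 (git add b.txt): modified={a.txt, e.txt, f.txt} staged={none}
After op 11 (modify d.txt): modified={a.txt, d.txt, e.txt, f.txt} staged={none}
After op 12 (modify c.txt): modified={a.txt, c.txt, d.txt, e.txt, f.txt} staged={none}
After op 13 (modify b.txt): modified={a.txt, b.txt, c.txt, d.txt, e.txt, f.txt} staged={none}
After op 14 (git reset b.txt): modified={a.txt, b.txt, c.txt, d.txt, e.txt, f.txt} staged={none}
After op 15 (git add d.txt): modified={a.txt, b.txt, c.txt, e.txt, f.txt} staged={d.txt}
After op 16 (git add b.txt): modified={a.txt, c.txt, e.txt, f.txt} staged={b.txt, d.txt}
After op 17 (modify d.txt): modified={a.txt, c.txt, d.txt, e.txt, f.txt} staged={b.txt, d.txt}
After op 18 (modify b.txt): modified={a.txt, b.txt, c.txt, d.txt, e.txt, f.txt} staged={b.txt, d.txt}
After op 19 (modify a.txt): modified={a.txt, b.txt, c.txt, d.txt, e.txt, f.txt} staged={b.txt, d.txt}
After op 20 (git reset c.txt): modified={a.txt, b.txt, c.txt, d.txt, e.txt, f.txt} staged={b.txt, d.txt}
After op 21 (modify a.txt): modified={a.txt, b.txt, c.txt, d.txt, e.txt, f.txt} staged={b.txt, d.txt}
After op 22 (git add b.txt): modified={a.txt, c.txt, d.txt, e.txt, f.txt} staged={b.txt, d.txt}
After op 23 (git add f.txt): modified={a.txt, c.txt, d.txt, e.txt} staged={b.txt, d.txt, f.txt}
After op 24 (git reset a.txt): modified={a.txt, c.txt, d.txt, e.txt} staged={b.txt, d.txt, f.txt}
After op 25 (modify b.txt): modified={a.txt, b.txt, c.txt, d.txt, e.txt} staged={b.txt, d.txt, f.txt}
After op 26 (git add c.txt): modified={a.txt, b.txt, d.txt, e.txt} staged={b.txt, c.txt, d.txt, f.txt}
After op 27 (modify f.txt): modified={a.txt, b.txt, d.txt, e.txt, f.txt} staged={b.txt, c.txt, d.txt, f.txt}
After op 28 (git add d.txt): modified={a.txt, b.txt, e.txt, f.txt} staged={b.txt, c.txt, d.txt, f.txt}
After op 29 (git add c.txt): modified={a.txt, b.txt, e.txt, f.txt} staged={b.txt, c.txt, d.txt, f.txt}

Answer: a.txt, b.txt, e.txt, f.txt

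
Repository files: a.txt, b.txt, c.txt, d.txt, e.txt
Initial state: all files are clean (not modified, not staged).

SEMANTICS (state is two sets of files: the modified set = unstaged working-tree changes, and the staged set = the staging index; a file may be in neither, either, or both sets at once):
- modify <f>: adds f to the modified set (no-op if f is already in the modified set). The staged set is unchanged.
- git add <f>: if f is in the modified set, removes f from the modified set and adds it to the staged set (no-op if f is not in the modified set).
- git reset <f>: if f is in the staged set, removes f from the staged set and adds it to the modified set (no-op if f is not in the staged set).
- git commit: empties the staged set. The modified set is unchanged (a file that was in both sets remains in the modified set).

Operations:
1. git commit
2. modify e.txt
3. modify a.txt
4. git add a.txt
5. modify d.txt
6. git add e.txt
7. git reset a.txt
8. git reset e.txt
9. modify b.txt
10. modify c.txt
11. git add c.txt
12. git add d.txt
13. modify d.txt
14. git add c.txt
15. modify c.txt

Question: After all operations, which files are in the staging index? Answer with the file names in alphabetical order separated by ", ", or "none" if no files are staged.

After op 1 (git commit): modified={none} staged={none}
After op 2 (modify e.txt): modified={e.txt} staged={none}
After op 3 (modify a.txt): modified={a.txt, e.txt} staged={none}
After op 4 (git add a.txt): modified={e.txt} staged={a.txt}
After op 5 (modify d.txt): modified={d.txt, e.txt} staged={a.txt}
After op 6 (git add e.txt): modified={d.txt} staged={a.txt, e.txt}
After op 7 (git reset a.txt): modified={a.txt, d.txt} staged={e.txt}
After op 8 (git reset e.txt): modified={a.txt, d.txt, e.txt} staged={none}
After op 9 (modify b.txt): modified={a.txt, b.txt, d.txt, e.txt} staged={none}
After op 10 (modify c.txt): modified={a.txt, b.txt, c.txt, d.txt, e.txt} staged={none}
After op 11 (git add c.txt): modified={a.txt, b.txt, d.txt, e.txt} staged={c.txt}
After op 12 (git add d.txt): modified={a.txt, b.txt, e.txt} staged={c.txt, d.txt}
After op 13 (modify d.txt): modified={a.txt, b.txt, d.txt, e.txt} staged={c.txt, d.txt}
After op 14 (git add c.txt): modified={a.txt, b.txt, d.txt, e.txt} staged={c.txt, d.txt}
After op 15 (modify c.txt): modified={a.txt, b.txt, c.txt, d.txt, e.txt} staged={c.txt, d.txt}

Answer: c.txt, d.txt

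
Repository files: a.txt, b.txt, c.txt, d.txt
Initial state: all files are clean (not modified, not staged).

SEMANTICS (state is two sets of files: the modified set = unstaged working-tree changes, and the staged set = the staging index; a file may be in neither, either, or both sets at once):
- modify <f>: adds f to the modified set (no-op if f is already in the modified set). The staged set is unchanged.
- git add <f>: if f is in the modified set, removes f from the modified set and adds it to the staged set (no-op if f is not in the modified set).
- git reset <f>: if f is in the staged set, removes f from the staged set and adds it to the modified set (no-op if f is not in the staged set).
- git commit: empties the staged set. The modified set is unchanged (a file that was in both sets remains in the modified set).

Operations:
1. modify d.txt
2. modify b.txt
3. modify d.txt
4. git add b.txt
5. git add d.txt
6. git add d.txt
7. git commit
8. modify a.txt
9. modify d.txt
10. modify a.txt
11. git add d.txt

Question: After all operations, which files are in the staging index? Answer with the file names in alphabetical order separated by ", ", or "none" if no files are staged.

Answer: d.txt

Derivation:
After op 1 (modify d.txt): modified={d.txt} staged={none}
After op 2 (modify b.txt): modified={b.txt, d.txt} staged={none}
After op 3 (modify d.txt): modified={b.txt, d.txt} staged={none}
After op 4 (git add b.txt): modified={d.txt} staged={b.txt}
After op 5 (git add d.txt): modified={none} staged={b.txt, d.txt}
After op 6 (git add d.txt): modified={none} staged={b.txt, d.txt}
After op 7 (git commit): modified={none} staged={none}
After op 8 (modify a.txt): modified={a.txt} staged={none}
After op 9 (modify d.txt): modified={a.txt, d.txt} staged={none}
After op 10 (modify a.txt): modified={a.txt, d.txt} staged={none}
After op 11 (git add d.txt): modified={a.txt} staged={d.txt}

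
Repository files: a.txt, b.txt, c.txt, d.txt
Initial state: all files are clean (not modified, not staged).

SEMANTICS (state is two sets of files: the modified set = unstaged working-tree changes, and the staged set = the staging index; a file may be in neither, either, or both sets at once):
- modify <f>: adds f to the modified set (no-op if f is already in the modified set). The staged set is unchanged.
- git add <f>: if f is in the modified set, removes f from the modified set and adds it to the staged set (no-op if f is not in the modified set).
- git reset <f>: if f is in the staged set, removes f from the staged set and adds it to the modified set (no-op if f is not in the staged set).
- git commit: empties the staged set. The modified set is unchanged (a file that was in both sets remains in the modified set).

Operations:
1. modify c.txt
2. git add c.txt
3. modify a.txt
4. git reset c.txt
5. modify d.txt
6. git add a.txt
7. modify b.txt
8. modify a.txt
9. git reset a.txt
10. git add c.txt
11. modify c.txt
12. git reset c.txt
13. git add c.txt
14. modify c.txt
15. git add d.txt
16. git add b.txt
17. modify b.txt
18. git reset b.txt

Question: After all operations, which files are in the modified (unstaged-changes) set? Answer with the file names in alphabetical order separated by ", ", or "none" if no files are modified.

Answer: a.txt, b.txt, c.txt

Derivation:
After op 1 (modify c.txt): modified={c.txt} staged={none}
After op 2 (git add c.txt): modified={none} staged={c.txt}
After op 3 (modify a.txt): modified={a.txt} staged={c.txt}
After op 4 (git reset c.txt): modified={a.txt, c.txt} staged={none}
After op 5 (modify d.txt): modified={a.txt, c.txt, d.txt} staged={none}
After op 6 (git add a.txt): modified={c.txt, d.txt} staged={a.txt}
After op 7 (modify b.txt): modified={b.txt, c.txt, d.txt} staged={a.txt}
After op 8 (modify a.txt): modified={a.txt, b.txt, c.txt, d.txt} staged={a.txt}
After op 9 (git reset a.txt): modified={a.txt, b.txt, c.txt, d.txt} staged={none}
After op 10 (git add c.txt): modified={a.txt, b.txt, d.txt} staged={c.txt}
After op 11 (modify c.txt): modified={a.txt, b.txt, c.txt, d.txt} staged={c.txt}
After op 12 (git reset c.txt): modified={a.txt, b.txt, c.txt, d.txt} staged={none}
After op 13 (git add c.txt): modified={a.txt, b.txt, d.txt} staged={c.txt}
After op 14 (modify c.txt): modified={a.txt, b.txt, c.txt, d.txt} staged={c.txt}
After op 15 (git add d.txt): modified={a.txt, b.txt, c.txt} staged={c.txt, d.txt}
After op 16 (git add b.txt): modified={a.txt, c.txt} staged={b.txt, c.txt, d.txt}
After op 17 (modify b.txt): modified={a.txt, b.txt, c.txt} staged={b.txt, c.txt, d.txt}
After op 18 (git reset b.txt): modified={a.txt, b.txt, c.txt} staged={c.txt, d.txt}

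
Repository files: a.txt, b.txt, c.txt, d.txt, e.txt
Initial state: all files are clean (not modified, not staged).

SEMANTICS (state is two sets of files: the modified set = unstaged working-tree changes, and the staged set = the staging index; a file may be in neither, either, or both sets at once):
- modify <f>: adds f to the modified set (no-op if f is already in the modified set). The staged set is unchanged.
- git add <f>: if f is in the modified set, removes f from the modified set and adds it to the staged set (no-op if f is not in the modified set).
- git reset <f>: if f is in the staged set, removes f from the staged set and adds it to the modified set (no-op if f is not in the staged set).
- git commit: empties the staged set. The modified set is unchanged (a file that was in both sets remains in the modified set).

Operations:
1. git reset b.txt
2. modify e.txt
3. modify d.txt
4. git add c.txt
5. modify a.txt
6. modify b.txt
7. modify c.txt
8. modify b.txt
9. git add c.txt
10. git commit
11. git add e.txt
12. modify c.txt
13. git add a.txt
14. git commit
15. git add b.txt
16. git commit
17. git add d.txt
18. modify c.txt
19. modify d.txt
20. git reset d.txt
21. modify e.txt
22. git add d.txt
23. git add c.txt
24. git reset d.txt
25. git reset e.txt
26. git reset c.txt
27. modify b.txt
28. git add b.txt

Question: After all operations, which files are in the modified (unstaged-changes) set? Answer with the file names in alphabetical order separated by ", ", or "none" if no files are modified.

After op 1 (git reset b.txt): modified={none} staged={none}
After op 2 (modify e.txt): modified={e.txt} staged={none}
After op 3 (modify d.txt): modified={d.txt, e.txt} staged={none}
After op 4 (git add c.txt): modified={d.txt, e.txt} staged={none}
After op 5 (modify a.txt): modified={a.txt, d.txt, e.txt} staged={none}
After op 6 (modify b.txt): modified={a.txt, b.txt, d.txt, e.txt} staged={none}
After op 7 (modify c.txt): modified={a.txt, b.txt, c.txt, d.txt, e.txt} staged={none}
After op 8 (modify b.txt): modified={a.txt, b.txt, c.txt, d.txt, e.txt} staged={none}
After op 9 (git add c.txt): modified={a.txt, b.txt, d.txt, e.txt} staged={c.txt}
After op 10 (git commit): modified={a.txt, b.txt, d.txt, e.txt} staged={none}
After op 11 (git add e.txt): modified={a.txt, b.txt, d.txt} staged={e.txt}
After op 12 (modify c.txt): modified={a.txt, b.txt, c.txt, d.txt} staged={e.txt}
After op 13 (git add a.txt): modified={b.txt, c.txt, d.txt} staged={a.txt, e.txt}
After op 14 (git commit): modified={b.txt, c.txt, d.txt} staged={none}
After op 15 (git add b.txt): modified={c.txt, d.txt} staged={b.txt}
After op 16 (git commit): modified={c.txt, d.txt} staged={none}
After op 17 (git add d.txt): modified={c.txt} staged={d.txt}
After op 18 (modify c.txt): modified={c.txt} staged={d.txt}
After op 19 (modify d.txt): modified={c.txt, d.txt} staged={d.txt}
After op 20 (git reset d.txt): modified={c.txt, d.txt} staged={none}
After op 21 (modify e.txt): modified={c.txt, d.txt, e.txt} staged={none}
After op 22 (git add d.txt): modified={c.txt, e.txt} staged={d.txt}
After op 23 (git add c.txt): modified={e.txt} staged={c.txt, d.txt}
After op 24 (git reset d.txt): modified={d.txt, e.txt} staged={c.txt}
After op 25 (git reset e.txt): modified={d.txt, e.txt} staged={c.txt}
After op 26 (git reset c.txt): modified={c.txt, d.txt, e.txt} staged={none}
After op 27 (modify b.txt): modified={b.txt, c.txt, d.txt, e.txt} staged={none}
After op 28 (git add b.txt): modified={c.txt, d.txt, e.txt} staged={b.txt}

Answer: c.txt, d.txt, e.txt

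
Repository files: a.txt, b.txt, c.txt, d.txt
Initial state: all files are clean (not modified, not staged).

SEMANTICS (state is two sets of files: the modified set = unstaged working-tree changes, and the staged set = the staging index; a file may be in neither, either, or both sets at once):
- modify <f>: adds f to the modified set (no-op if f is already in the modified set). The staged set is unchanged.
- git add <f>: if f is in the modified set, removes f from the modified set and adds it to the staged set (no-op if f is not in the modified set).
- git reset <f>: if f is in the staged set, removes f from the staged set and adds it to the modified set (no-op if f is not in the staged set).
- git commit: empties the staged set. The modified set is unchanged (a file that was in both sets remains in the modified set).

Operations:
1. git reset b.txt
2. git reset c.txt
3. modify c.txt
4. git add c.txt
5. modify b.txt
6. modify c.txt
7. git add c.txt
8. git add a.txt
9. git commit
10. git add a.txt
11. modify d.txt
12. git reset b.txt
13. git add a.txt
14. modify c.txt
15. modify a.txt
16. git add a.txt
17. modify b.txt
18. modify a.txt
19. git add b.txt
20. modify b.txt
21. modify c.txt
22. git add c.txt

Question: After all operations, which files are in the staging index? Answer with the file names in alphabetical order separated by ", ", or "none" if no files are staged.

After op 1 (git reset b.txt): modified={none} staged={none}
After op 2 (git reset c.txt): modified={none} staged={none}
After op 3 (modify c.txt): modified={c.txt} staged={none}
After op 4 (git add c.txt): modified={none} staged={c.txt}
After op 5 (modify b.txt): modified={b.txt} staged={c.txt}
After op 6 (modify c.txt): modified={b.txt, c.txt} staged={c.txt}
After op 7 (git add c.txt): modified={b.txt} staged={c.txt}
After op 8 (git add a.txt): modified={b.txt} staged={c.txt}
After op 9 (git commit): modified={b.txt} staged={none}
After op 10 (git add a.txt): modified={b.txt} staged={none}
After op 11 (modify d.txt): modified={b.txt, d.txt} staged={none}
After op 12 (git reset b.txt): modified={b.txt, d.txt} staged={none}
After op 13 (git add a.txt): modified={b.txt, d.txt} staged={none}
After op 14 (modify c.txt): modified={b.txt, c.txt, d.txt} staged={none}
After op 15 (modify a.txt): modified={a.txt, b.txt, c.txt, d.txt} staged={none}
After op 16 (git add a.txt): modified={b.txt, c.txt, d.txt} staged={a.txt}
After op 17 (modify b.txt): modified={b.txt, c.txt, d.txt} staged={a.txt}
After op 18 (modify a.txt): modified={a.txt, b.txt, c.txt, d.txt} staged={a.txt}
After op 19 (git add b.txt): modified={a.txt, c.txt, d.txt} staged={a.txt, b.txt}
After op 20 (modify b.txt): modified={a.txt, b.txt, c.txt, d.txt} staged={a.txt, b.txt}
After op 21 (modify c.txt): modified={a.txt, b.txt, c.txt, d.txt} staged={a.txt, b.txt}
After op 22 (git add c.txt): modified={a.txt, b.txt, d.txt} staged={a.txt, b.txt, c.txt}

Answer: a.txt, b.txt, c.txt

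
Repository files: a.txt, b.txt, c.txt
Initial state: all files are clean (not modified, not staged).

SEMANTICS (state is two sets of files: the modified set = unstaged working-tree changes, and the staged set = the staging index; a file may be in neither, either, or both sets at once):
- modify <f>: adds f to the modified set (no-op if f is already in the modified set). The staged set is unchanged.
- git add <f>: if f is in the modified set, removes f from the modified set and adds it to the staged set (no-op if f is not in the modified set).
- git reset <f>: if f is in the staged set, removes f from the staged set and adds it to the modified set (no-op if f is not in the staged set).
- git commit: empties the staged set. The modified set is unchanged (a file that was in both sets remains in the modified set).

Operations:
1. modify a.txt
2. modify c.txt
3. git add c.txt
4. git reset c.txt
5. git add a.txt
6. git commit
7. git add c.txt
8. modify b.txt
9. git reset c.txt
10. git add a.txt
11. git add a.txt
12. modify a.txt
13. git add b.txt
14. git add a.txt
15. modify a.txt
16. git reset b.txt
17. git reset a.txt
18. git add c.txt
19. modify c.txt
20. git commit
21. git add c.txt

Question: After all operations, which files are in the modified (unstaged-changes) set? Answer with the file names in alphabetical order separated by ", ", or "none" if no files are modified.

After op 1 (modify a.txt): modified={a.txt} staged={none}
After op 2 (modify c.txt): modified={a.txt, c.txt} staged={none}
After op 3 (git add c.txt): modified={a.txt} staged={c.txt}
After op 4 (git reset c.txt): modified={a.txt, c.txt} staged={none}
After op 5 (git add a.txt): modified={c.txt} staged={a.txt}
After op 6 (git commit): modified={c.txt} staged={none}
After op 7 (git add c.txt): modified={none} staged={c.txt}
After op 8 (modify b.txt): modified={b.txt} staged={c.txt}
After op 9 (git reset c.txt): modified={b.txt, c.txt} staged={none}
After op 10 (git add a.txt): modified={b.txt, c.txt} staged={none}
After op 11 (git add a.txt): modified={b.txt, c.txt} staged={none}
After op 12 (modify a.txt): modified={a.txt, b.txt, c.txt} staged={none}
After op 13 (git add b.txt): modified={a.txt, c.txt} staged={b.txt}
After op 14 (git add a.txt): modified={c.txt} staged={a.txt, b.txt}
After op 15 (modify a.txt): modified={a.txt, c.txt} staged={a.txt, b.txt}
After op 16 (git reset b.txt): modified={a.txt, b.txt, c.txt} staged={a.txt}
After op 17 (git reset a.txt): modified={a.txt, b.txt, c.txt} staged={none}
After op 18 (git add c.txt): modified={a.txt, b.txt} staged={c.txt}
After op 19 (modify c.txt): modified={a.txt, b.txt, c.txt} staged={c.txt}
After op 20 (git commit): modified={a.txt, b.txt, c.txt} staged={none}
After op 21 (git add c.txt): modified={a.txt, b.txt} staged={c.txt}

Answer: a.txt, b.txt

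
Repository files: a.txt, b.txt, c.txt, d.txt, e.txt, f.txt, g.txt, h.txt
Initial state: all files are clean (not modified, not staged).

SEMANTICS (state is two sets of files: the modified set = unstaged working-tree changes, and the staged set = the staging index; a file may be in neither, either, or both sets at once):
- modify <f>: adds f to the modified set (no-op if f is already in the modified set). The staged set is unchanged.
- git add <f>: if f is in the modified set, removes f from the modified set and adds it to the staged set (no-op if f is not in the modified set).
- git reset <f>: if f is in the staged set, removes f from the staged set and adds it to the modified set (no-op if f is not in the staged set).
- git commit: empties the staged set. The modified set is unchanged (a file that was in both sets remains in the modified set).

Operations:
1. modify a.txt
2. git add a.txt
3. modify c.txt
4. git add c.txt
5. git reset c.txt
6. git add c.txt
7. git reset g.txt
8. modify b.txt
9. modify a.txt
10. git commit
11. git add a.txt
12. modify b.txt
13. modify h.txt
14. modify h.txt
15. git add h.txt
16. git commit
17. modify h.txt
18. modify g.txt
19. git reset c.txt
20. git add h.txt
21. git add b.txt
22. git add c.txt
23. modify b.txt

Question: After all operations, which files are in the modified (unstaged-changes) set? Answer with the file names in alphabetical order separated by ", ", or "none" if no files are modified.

Answer: b.txt, g.txt

Derivation:
After op 1 (modify a.txt): modified={a.txt} staged={none}
After op 2 (git add a.txt): modified={none} staged={a.txt}
After op 3 (modify c.txt): modified={c.txt} staged={a.txt}
After op 4 (git add c.txt): modified={none} staged={a.txt, c.txt}
After op 5 (git reset c.txt): modified={c.txt} staged={a.txt}
After op 6 (git add c.txt): modified={none} staged={a.txt, c.txt}
After op 7 (git reset g.txt): modified={none} staged={a.txt, c.txt}
After op 8 (modify b.txt): modified={b.txt} staged={a.txt, c.txt}
After op 9 (modify a.txt): modified={a.txt, b.txt} staged={a.txt, c.txt}
After op 10 (git commit): modified={a.txt, b.txt} staged={none}
After op 11 (git add a.txt): modified={b.txt} staged={a.txt}
After op 12 (modify b.txt): modified={b.txt} staged={a.txt}
After op 13 (modify h.txt): modified={b.txt, h.txt} staged={a.txt}
After op 14 (modify h.txt): modified={b.txt, h.txt} staged={a.txt}
After op 15 (git add h.txt): modified={b.txt} staged={a.txt, h.txt}
After op 16 (git commit): modified={b.txt} staged={none}
After op 17 (modify h.txt): modified={b.txt, h.txt} staged={none}
After op 18 (modify g.txt): modified={b.txt, g.txt, h.txt} staged={none}
After op 19 (git reset c.txt): modified={b.txt, g.txt, h.txt} staged={none}
After op 20 (git add h.txt): modified={b.txt, g.txt} staged={h.txt}
After op 21 (git add b.txt): modified={g.txt} staged={b.txt, h.txt}
After op 22 (git add c.txt): modified={g.txt} staged={b.txt, h.txt}
After op 23 (modify b.txt): modified={b.txt, g.txt} staged={b.txt, h.txt}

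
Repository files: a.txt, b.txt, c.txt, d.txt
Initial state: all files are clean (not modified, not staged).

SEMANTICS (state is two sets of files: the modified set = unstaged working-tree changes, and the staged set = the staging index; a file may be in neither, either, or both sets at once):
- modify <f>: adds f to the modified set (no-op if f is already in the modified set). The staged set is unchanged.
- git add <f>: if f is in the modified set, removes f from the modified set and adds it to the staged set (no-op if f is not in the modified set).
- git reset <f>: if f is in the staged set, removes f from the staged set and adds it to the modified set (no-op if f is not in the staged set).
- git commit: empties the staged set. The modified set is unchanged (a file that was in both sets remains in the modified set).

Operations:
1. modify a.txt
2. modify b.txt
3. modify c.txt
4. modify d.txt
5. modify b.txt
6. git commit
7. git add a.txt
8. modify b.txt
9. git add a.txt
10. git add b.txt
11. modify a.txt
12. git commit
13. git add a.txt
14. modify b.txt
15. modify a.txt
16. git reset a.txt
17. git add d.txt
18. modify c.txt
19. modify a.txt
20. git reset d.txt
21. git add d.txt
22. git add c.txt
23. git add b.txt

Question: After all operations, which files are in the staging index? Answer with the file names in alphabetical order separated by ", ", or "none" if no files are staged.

Answer: b.txt, c.txt, d.txt

Derivation:
After op 1 (modify a.txt): modified={a.txt} staged={none}
After op 2 (modify b.txt): modified={a.txt, b.txt} staged={none}
After op 3 (modify c.txt): modified={a.txt, b.txt, c.txt} staged={none}
After op 4 (modify d.txt): modified={a.txt, b.txt, c.txt, d.txt} staged={none}
After op 5 (modify b.txt): modified={a.txt, b.txt, c.txt, d.txt} staged={none}
After op 6 (git commit): modified={a.txt, b.txt, c.txt, d.txt} staged={none}
After op 7 (git add a.txt): modified={b.txt, c.txt, d.txt} staged={a.txt}
After op 8 (modify b.txt): modified={b.txt, c.txt, d.txt} staged={a.txt}
After op 9 (git add a.txt): modified={b.txt, c.txt, d.txt} staged={a.txt}
After op 10 (git add b.txt): modified={c.txt, d.txt} staged={a.txt, b.txt}
After op 11 (modify a.txt): modified={a.txt, c.txt, d.txt} staged={a.txt, b.txt}
After op 12 (git commit): modified={a.txt, c.txt, d.txt} staged={none}
After op 13 (git add a.txt): modified={c.txt, d.txt} staged={a.txt}
After op 14 (modify b.txt): modified={b.txt, c.txt, d.txt} staged={a.txt}
After op 15 (modify a.txt): modified={a.txt, b.txt, c.txt, d.txt} staged={a.txt}
After op 16 (git reset a.txt): modified={a.txt, b.txt, c.txt, d.txt} staged={none}
After op 17 (git add d.txt): modified={a.txt, b.txt, c.txt} staged={d.txt}
After op 18 (modify c.txt): modified={a.txt, b.txt, c.txt} staged={d.txt}
After op 19 (modify a.txt): modified={a.txt, b.txt, c.txt} staged={d.txt}
After op 20 (git reset d.txt): modified={a.txt, b.txt, c.txt, d.txt} staged={none}
After op 21 (git add d.txt): modified={a.txt, b.txt, c.txt} staged={d.txt}
After op 22 (git add c.txt): modified={a.txt, b.txt} staged={c.txt, d.txt}
After op 23 (git add b.txt): modified={a.txt} staged={b.txt, c.txt, d.txt}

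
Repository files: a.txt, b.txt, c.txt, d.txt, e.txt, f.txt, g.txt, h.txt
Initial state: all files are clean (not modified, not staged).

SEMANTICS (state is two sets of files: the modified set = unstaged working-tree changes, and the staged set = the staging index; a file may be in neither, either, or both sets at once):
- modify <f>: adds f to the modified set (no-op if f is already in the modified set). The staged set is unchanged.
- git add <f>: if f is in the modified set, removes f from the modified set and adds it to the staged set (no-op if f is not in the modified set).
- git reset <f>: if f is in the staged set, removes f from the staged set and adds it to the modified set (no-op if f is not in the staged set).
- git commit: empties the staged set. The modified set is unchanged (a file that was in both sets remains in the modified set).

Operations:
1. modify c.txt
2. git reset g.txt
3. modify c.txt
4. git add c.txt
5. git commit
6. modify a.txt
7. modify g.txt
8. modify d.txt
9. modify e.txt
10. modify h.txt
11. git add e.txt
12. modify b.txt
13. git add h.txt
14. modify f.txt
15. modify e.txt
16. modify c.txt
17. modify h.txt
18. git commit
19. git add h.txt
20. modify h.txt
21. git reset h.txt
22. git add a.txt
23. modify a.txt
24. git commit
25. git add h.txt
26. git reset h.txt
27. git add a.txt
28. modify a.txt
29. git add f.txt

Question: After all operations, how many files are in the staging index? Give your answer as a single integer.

Answer: 2

Derivation:
After op 1 (modify c.txt): modified={c.txt} staged={none}
After op 2 (git reset g.txt): modified={c.txt} staged={none}
After op 3 (modify c.txt): modified={c.txt} staged={none}
After op 4 (git add c.txt): modified={none} staged={c.txt}
After op 5 (git commit): modified={none} staged={none}
After op 6 (modify a.txt): modified={a.txt} staged={none}
After op 7 (modify g.txt): modified={a.txt, g.txt} staged={none}
After op 8 (modify d.txt): modified={a.txt, d.txt, g.txt} staged={none}
After op 9 (modify e.txt): modified={a.txt, d.txt, e.txt, g.txt} staged={none}
After op 10 (modify h.txt): modified={a.txt, d.txt, e.txt, g.txt, h.txt} staged={none}
After op 11 (git add e.txt): modified={a.txt, d.txt, g.txt, h.txt} staged={e.txt}
After op 12 (modify b.txt): modified={a.txt, b.txt, d.txt, g.txt, h.txt} staged={e.txt}
After op 13 (git add h.txt): modified={a.txt, b.txt, d.txt, g.txt} staged={e.txt, h.txt}
After op 14 (modify f.txt): modified={a.txt, b.txt, d.txt, f.txt, g.txt} staged={e.txt, h.txt}
After op 15 (modify e.txt): modified={a.txt, b.txt, d.txt, e.txt, f.txt, g.txt} staged={e.txt, h.txt}
After op 16 (modify c.txt): modified={a.txt, b.txt, c.txt, d.txt, e.txt, f.txt, g.txt} staged={e.txt, h.txt}
After op 17 (modify h.txt): modified={a.txt, b.txt, c.txt, d.txt, e.txt, f.txt, g.txt, h.txt} staged={e.txt, h.txt}
After op 18 (git commit): modified={a.txt, b.txt, c.txt, d.txt, e.txt, f.txt, g.txt, h.txt} staged={none}
After op 19 (git add h.txt): modified={a.txt, b.txt, c.txt, d.txt, e.txt, f.txt, g.txt} staged={h.txt}
After op 20 (modify h.txt): modified={a.txt, b.txt, c.txt, d.txt, e.txt, f.txt, g.txt, h.txt} staged={h.txt}
After op 21 (git reset h.txt): modified={a.txt, b.txt, c.txt, d.txt, e.txt, f.txt, g.txt, h.txt} staged={none}
After op 22 (git add a.txt): modified={b.txt, c.txt, d.txt, e.txt, f.txt, g.txt, h.txt} staged={a.txt}
After op 23 (modify a.txt): modified={a.txt, b.txt, c.txt, d.txt, e.txt, f.txt, g.txt, h.txt} staged={a.txt}
After op 24 (git commit): modified={a.txt, b.txt, c.txt, d.txt, e.txt, f.txt, g.txt, h.txt} staged={none}
After op 25 (git add h.txt): modified={a.txt, b.txt, c.txt, d.txt, e.txt, f.txt, g.txt} staged={h.txt}
After op 26 (git reset h.txt): modified={a.txt, b.txt, c.txt, d.txt, e.txt, f.txt, g.txt, h.txt} staged={none}
After op 27 (git add a.txt): modified={b.txt, c.txt, d.txt, e.txt, f.txt, g.txt, h.txt} staged={a.txt}
After op 28 (modify a.txt): modified={a.txt, b.txt, c.txt, d.txt, e.txt, f.txt, g.txt, h.txt} staged={a.txt}
After op 29 (git add f.txt): modified={a.txt, b.txt, c.txt, d.txt, e.txt, g.txt, h.txt} staged={a.txt, f.txt}
Final staged set: {a.txt, f.txt} -> count=2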